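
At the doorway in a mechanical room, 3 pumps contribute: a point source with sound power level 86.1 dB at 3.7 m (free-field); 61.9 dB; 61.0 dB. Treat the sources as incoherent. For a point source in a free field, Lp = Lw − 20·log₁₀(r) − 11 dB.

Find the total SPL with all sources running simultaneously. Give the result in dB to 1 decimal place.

67.1 dB

Source at 3.7 m: Lp = 86.1 − 20·log₁₀(3.7) − 11 = 63.7 dB.
Sum in the linear (power) domain: Σ 10^(Lᵢ/10) = 10^(63.7/10) + 10^(61.9/10) + 10^(61.0/10) = 5.152e+06.
L_total = 10·log₁₀(5.152e+06) = 67.1 dB.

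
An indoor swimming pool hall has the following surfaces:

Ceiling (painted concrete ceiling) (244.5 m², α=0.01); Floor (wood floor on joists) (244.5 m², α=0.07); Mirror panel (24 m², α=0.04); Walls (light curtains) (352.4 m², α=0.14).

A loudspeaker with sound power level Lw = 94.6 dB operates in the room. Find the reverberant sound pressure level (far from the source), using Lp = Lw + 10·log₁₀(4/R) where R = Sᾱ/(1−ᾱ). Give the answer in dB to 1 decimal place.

Σ(Sᵢαᵢ) = 244.5·0.01 + 244.5·0.07 + 24·0.04 + 352.4·0.14 = 69.856; total area S = 865.4 m².
ᾱ = 0.0807, so room constant R = A/(1−ᾱ) = 75.988 m².
Lp = Lw + 10 log₁₀(4/R) = 94.6 -12.79 = 81.8 dB.

81.8 dB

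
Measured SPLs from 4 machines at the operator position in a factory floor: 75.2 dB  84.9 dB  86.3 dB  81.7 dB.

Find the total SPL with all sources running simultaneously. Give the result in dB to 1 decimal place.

Σ 10^(Lᵢ/10) = 9.166e+08.
Combined level = 10 log₁₀(9.166e+08) = 89.6 dB.

89.6 dB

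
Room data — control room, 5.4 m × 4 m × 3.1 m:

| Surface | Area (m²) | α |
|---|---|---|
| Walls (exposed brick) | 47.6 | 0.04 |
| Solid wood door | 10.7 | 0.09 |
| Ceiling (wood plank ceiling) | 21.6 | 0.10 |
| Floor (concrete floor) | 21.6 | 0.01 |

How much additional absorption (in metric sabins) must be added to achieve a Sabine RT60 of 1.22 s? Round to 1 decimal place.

A₁ = Σ Sᵢαᵢ = 47.6·0.04 + 10.7·0.09 + 21.6·0.10 + 21.6·0.01 = 5.243 sabins.
Target A₂ = 0.161·66.96/1.22 = 8.837 sabins (V = 66.96 m³).
ΔA = A₂ − A₁ = 8.837 − 5.243 = 3.6 sabins.

3.6 sabins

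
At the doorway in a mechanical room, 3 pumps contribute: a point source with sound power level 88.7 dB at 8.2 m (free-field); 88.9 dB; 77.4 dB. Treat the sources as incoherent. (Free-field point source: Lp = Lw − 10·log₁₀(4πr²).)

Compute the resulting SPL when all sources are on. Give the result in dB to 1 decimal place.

89.2 dB

Source at 8.2 m: Lp = 88.7 − 10·log₁₀(4π·8.2²) = 88.7 − 10·log₁₀(844.963) = 59.4 dB.
Sum in the linear (power) domain: Σ 10^(Lᵢ/10) = 10^(59.4/10) + 10^(88.9/10) + 10^(77.4/10) = 8.321e+08.
Back to dB: 10·log₁₀ Σ = 89.2 dB.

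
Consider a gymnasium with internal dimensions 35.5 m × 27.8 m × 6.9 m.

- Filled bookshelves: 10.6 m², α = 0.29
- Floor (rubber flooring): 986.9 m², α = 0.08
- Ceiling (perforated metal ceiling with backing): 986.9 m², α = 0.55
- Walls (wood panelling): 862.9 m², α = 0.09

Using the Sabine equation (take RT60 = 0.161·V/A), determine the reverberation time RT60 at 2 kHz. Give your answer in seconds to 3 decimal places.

1.561 s

Summing Sᵢαᵢ: 3.074 + 78.952 + 542.795 + 77.661 → A = 702.482 sabins.
Volume V = 35.5 × 27.8 × 6.9 = 6809.61 m³.
Sabine: RT60 = 0.161 × 6809.61 / 702.482 = 1.561 s.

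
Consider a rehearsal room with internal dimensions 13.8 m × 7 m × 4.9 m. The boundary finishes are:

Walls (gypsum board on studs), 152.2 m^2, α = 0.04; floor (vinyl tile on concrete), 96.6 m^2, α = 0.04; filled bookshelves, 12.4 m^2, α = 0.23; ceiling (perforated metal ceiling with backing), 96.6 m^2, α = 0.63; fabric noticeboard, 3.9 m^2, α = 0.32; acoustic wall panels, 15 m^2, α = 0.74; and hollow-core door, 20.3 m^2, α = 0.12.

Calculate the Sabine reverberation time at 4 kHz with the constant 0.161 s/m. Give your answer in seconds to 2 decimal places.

Summing Sᵢαᵢ: 6.088 + 3.864 + 2.852 + 60.858 + 1.248 + 11.100 + 2.436 → A = 88.446 sabins.
Volume V = 13.8 × 7 × 4.9 = 473.34 m³.
Sabine: RT60 = 0.161 × 473.34 / 88.446 = 0.86 s.

0.86 sec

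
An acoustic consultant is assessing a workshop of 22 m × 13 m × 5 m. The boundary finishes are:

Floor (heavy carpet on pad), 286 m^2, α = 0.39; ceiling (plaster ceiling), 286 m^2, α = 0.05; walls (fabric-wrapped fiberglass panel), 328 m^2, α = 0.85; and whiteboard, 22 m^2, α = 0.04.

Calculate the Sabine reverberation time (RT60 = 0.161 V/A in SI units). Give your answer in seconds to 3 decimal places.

Equivalent absorption area: A = 286*0.39 + 286*0.05 + 328*0.85 + 22*0.04 = 405.520 m^2.
V = 22·13·5 = 1430 m³.
RT60 = 0.161 · V / A = 0.161 × 1430 / 405.520 = 0.568 s.

0.568 seconds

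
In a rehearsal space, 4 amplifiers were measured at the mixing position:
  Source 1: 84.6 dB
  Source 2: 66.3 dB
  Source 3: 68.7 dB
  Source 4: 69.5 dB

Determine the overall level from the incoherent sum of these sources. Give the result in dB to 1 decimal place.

Σ 10^(Lᵢ/10) = 3.09e+08.
L_total = 10·log₁₀(3.09e+08) = 84.9 dB.

84.9 dB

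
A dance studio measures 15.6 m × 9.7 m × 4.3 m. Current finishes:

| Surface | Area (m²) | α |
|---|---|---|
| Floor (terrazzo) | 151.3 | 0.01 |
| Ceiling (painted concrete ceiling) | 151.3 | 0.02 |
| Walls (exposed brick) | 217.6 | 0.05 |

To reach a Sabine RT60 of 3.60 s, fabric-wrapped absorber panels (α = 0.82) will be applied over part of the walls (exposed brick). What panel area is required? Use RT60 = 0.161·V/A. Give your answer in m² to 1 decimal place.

Equivalent absorption area: A₁ = 151.3*0.01 + 151.3*0.02 + 217.6*0.05 = 15.419 m².
Required A₂ = 0.161·650.676/3.60 = 29.100 sabins.
ΔA needed = 29.100 − 15.419 = 13.681 sabins.
Net gain per m²: Δα = 0.82 − 0.05 = 0.77.
Area = ΔA/Δα = 13.681/0.77 = 17.8 m².

17.8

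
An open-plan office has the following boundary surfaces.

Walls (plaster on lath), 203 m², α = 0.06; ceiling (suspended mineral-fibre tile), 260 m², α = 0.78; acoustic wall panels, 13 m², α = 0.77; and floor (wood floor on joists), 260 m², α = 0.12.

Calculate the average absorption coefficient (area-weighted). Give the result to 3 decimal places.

0.348

S = Σ Sᵢ = 203 + 260 + 13 + 260 = 736.0 m².
Weighted sum Σ Sα = 256.190.
ᾱ = A/S = 0.348.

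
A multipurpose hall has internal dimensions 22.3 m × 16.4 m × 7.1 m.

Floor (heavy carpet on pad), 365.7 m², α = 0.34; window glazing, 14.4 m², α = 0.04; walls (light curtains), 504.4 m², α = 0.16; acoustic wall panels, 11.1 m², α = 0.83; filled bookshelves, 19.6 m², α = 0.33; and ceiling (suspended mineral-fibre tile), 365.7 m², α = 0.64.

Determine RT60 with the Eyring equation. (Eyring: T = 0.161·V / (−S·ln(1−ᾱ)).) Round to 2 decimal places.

0.74 s

S = Σ Sᵢ = 1280.9 m².
Absorption A = 365.7×0.34 + 14.4×0.04 + 504.4×0.16 + 11.1×0.83 + 19.6×0.33 + 365.7×0.64 = 455.347 sabins.
Mean coefficient ᾱ = A/S = 0.3555.
Eyring denominator: −S ln(1−ᾱ) = 562.674.
V = 22.3 × 16.4 × 7.1 = 2596.612 m³.
RT60 = 0.161 × 2596.612 / 562.674 = 0.74 s.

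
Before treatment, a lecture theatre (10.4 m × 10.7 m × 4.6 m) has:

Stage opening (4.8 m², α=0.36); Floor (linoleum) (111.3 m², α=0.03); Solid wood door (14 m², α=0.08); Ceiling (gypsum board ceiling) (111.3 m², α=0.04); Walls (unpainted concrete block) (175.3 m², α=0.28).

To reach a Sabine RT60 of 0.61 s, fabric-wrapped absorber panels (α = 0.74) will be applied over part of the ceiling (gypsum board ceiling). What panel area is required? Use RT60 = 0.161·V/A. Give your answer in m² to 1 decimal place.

107.7

Equivalent absorption area: A₁ = 4.8·0.36 + 111.3·0.03 + 14·0.08 + 111.3·0.04 + 175.3·0.28 = 59.723 m².
V = 511.888 m³. Target absorption A₂ = 0.161 × 511.888 / 0.61 = 135.105 sabins.
ΔA needed = 135.105 − 59.723 = 75.382 sabins.
Each m² of panel replacing the ceiling (gypsum board ceiling) adds (0.74 − 0.04) = 0.70 sabins.
Area = ΔA/Δα = 75.382/0.70 = 107.7 m².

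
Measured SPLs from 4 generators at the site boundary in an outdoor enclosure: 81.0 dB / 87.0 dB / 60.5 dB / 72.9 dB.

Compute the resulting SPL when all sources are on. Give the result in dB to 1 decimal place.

Converting to relative power and adding: 10^(81.0/10) + 10^(87.0/10) + 10^(60.5/10) + 10^(72.9/10) = 6.477e+08.
Combined level = 10 log₁₀(6.477e+08) = 88.1 dB.

88.1 dB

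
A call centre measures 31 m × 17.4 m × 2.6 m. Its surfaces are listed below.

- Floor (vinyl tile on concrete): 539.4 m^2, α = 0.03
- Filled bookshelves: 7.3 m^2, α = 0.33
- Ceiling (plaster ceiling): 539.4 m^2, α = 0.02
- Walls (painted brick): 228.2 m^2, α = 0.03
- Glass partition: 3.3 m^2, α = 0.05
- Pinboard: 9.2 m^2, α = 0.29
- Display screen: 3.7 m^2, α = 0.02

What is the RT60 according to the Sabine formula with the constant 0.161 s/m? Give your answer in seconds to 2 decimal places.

5.77 s

Summing Sᵢαᵢ: 16.182 + 2.409 + 10.788 + 6.846 + 0.165 + 2.668 + 0.074 → A = 39.132 sabins.
Volume V = 31 × 17.4 × 2.6 = 1402.44 m³.
Sabine: RT60 = 0.161 × 1402.44 / 39.132 = 5.77 s.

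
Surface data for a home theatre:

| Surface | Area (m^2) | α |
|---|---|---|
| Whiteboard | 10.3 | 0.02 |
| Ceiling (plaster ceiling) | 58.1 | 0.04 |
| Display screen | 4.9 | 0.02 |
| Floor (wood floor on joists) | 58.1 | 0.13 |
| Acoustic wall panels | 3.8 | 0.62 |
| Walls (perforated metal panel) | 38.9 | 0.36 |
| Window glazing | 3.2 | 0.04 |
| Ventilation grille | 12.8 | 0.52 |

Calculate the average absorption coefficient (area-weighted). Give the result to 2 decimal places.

0.18

S = Σ Sᵢ = 10.3 + 58.1 + 4.9 + 58.1 + 3.8 + 38.9 + 3.2 + 12.8 = 190.1 m^2.
Σ(Sᵢαᵢ) = 10.3*0.02 + 58.1*0.04 + 4.9*0.02 + 58.1*0.13 + 3.8*0.62 + 38.9*0.36 + 3.2*0.04 + 12.8*0.52 = 33.325.
ᾱ = 33.325 / 190.1 = 0.18.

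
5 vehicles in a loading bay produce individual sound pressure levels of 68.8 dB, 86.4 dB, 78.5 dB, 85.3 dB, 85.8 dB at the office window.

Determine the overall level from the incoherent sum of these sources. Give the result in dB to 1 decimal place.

90.9 dB

Sum in the linear (power) domain: Σ 10^(Lᵢ/10) = 10^(68.8/10) + 10^(86.4/10) + 10^(78.5/10) + 10^(85.3/10) + 10^(85.8/10) = 1.234e+09.
Back to dB: 10·log₁₀ Σ = 90.9 dB.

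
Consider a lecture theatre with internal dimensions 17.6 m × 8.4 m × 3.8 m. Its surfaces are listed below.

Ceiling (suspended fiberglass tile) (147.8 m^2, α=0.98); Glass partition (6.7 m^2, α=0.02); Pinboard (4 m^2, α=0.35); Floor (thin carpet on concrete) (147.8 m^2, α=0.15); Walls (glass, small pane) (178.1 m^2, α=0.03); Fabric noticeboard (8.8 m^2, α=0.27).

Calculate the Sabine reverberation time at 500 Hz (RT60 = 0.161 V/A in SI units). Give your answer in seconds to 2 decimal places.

A = Σ Sᵢαᵢ = 147.8×0.98 + 6.7×0.02 + 4×0.35 + 147.8×0.15 + 178.1×0.03 + 8.8×0.27 = 176.267 sabins.
V = 17.6·8.4·3.8 = 561.792 m³.
RT60 = 0.161 · V / A = 0.161 × 561.792 / 176.267 = 0.51 s.

0.51 s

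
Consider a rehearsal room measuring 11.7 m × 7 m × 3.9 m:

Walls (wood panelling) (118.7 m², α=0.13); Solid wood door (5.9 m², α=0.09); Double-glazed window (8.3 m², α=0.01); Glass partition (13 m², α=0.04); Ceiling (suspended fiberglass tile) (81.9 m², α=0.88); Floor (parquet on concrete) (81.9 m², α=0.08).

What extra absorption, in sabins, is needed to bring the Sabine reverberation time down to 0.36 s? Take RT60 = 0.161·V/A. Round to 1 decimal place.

Equivalent absorption area: A₁ = 118.7*0.13 + 5.9*0.09 + 8.3*0.01 + 13*0.04 + 81.9*0.88 + 81.9*0.08 = 95.189 m².
V = 319.41 m³. Required absorption A₂ = 0.161 × 319.41 / 0.36 = 142.847 sabins.
Additional absorption ΔA = 142.847 − 95.189 = 47.7 sabins.

47.7 sabins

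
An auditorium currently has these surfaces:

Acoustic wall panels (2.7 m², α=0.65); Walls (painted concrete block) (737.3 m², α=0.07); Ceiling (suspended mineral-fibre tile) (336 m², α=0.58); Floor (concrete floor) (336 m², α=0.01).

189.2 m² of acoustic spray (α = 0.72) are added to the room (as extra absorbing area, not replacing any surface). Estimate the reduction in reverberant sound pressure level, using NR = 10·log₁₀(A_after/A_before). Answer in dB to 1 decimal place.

Total absorption A_before = 2.7×0.65 + 737.3×0.07 + 336×0.58 + 336×0.01
  = 1.755 + 51.611 + 194.880 + 3.360 = 251.606 m² sabins.
Treatment contributes 189.2·0.72 = 136.224 sabins.
New total A_after = 387.830 sabins.
Reduction = 10 log₁₀(A_after/A_before) = 10 log₁₀(1.5414) = 1.9 dB.

1.9 dB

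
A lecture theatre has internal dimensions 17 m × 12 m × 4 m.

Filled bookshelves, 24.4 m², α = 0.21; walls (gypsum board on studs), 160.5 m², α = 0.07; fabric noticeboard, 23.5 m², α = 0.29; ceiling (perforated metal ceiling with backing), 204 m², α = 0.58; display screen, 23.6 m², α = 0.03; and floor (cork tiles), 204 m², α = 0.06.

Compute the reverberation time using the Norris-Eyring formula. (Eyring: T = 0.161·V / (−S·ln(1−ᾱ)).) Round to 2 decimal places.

0.74 s

S = Σ Sᵢ = 640.0 m².
Σ(Sᵢαᵢ) = 24.4·0.21 + 160.5·0.07 + 23.5·0.29 + 204·0.58 + 23.6·0.03 + 204·0.06 = 154.442.
ᾱ = 154.442 / 640.0 = 0.2413.
Eyring denominator: −S ln(1−ᾱ) = 176.735.
V = 17 × 12 × 4 = 816 m³.
RT60 = 0.161 × 816 / 176.735 = 0.74 s.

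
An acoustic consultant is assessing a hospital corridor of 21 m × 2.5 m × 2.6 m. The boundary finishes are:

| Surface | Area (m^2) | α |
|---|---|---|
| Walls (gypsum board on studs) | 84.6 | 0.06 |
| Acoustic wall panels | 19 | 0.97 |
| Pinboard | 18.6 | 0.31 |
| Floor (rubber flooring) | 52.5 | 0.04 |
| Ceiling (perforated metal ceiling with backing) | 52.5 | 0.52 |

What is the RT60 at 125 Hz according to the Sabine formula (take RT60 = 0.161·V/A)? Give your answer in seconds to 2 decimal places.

A = Σ Sᵢαᵢ = 84.6×0.06 + 19×0.97 + 18.6×0.31 + 52.5×0.04 + 52.5×0.52 = 58.672 sabins.
Room volume: 136.5 m³.
RT60 = 0.161 · V / A = 0.161 × 136.5 / 58.672 = 0.37 s.

0.37 seconds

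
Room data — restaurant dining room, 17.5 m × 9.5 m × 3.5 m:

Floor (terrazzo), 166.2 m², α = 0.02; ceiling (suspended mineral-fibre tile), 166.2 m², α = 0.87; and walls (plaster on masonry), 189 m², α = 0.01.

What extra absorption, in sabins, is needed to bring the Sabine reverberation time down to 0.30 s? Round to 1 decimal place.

162.5 sabins

Equivalent absorption area: A₁ = 166.2·0.02 + 166.2·0.87 + 189·0.01 = 149.808 m².
V = 581.875 m³. Required absorption A₂ = 0.161 × 581.875 / 0.30 = 312.273 sabins.
Additional absorption ΔA = 312.273 − 149.808 = 162.5 sabins.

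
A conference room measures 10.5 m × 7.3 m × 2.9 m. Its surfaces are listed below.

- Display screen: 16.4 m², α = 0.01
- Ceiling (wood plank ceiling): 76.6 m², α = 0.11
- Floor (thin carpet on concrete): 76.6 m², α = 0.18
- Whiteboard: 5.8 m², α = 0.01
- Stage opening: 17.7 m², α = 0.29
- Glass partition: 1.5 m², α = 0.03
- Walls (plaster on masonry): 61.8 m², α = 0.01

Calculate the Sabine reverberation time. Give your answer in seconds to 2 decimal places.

Summing Sᵢαᵢ: 0.164 + 8.426 + 13.788 + 0.058 + 5.133 + 0.045 + 0.618 → A = 28.232 sabins.
Volume V = 10.5 × 7.3 × 2.9 = 222.285 m³.
T = 0.161 V/A = 0.161·222.285/28.232 = 1.27 s.

1.27 s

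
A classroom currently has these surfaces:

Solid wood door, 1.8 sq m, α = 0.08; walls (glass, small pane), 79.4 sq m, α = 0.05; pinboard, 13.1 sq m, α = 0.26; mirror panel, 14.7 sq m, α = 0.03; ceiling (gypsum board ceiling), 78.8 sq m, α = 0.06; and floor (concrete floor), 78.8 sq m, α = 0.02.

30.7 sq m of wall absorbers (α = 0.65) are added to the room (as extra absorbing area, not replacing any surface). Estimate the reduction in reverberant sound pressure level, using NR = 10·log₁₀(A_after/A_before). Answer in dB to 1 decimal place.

Summing Sᵢαᵢ: 0.144 + 3.970 + 3.406 + 0.441 + 4.728 + 1.576 → A_before = 14.265 sabins.
Treatment contributes 30.7·0.65 = 19.955 sabins.
A_after = 14.265 + 19.955 = 34.220 sabins.
NR = 10·log₁₀(34.220/14.265) = 3.8 dB.

3.8 dB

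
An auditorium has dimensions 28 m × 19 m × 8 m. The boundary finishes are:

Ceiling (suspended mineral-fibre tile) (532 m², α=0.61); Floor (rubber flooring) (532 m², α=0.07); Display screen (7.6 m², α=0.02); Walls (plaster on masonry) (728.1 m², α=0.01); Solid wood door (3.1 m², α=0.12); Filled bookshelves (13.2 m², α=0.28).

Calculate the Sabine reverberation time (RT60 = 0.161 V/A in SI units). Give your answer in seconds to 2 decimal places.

Equivalent absorption area: A = 532·0.61 + 532·0.07 + 7.6·0.02 + 728.1·0.01 + 3.1·0.12 + 13.2·0.28 = 373.261 m².
Room volume: 4256 m³.
Sabine: RT60 = 0.161 × 4256 / 373.261 = 1.84 s.

1.84 seconds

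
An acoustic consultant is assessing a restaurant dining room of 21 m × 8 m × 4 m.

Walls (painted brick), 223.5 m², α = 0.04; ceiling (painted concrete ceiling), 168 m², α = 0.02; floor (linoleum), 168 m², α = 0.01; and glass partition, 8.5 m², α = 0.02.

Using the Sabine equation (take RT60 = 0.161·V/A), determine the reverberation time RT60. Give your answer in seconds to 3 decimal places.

7.646 sec

Total absorption A = 223.5×0.04 + 168×0.02 + 168×0.01 + 8.5×0.02
  = 8.940 + 3.360 + 1.680 + 0.170 = 14.150 m² sabins.
Room volume: 672 m³.
T = 0.161 V/A = 0.161·672/14.150 = 7.646 s.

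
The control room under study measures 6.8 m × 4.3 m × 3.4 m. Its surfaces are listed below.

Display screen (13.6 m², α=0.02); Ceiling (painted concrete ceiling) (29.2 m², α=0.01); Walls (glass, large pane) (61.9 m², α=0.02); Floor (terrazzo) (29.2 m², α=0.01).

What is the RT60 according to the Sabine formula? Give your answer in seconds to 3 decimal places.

7.644 s

A = Σ Sᵢαᵢ = 13.6×0.02 + 29.2×0.01 + 61.9×0.02 + 29.2×0.01 = 2.094 sabins.
Volume V = 6.8 × 4.3 × 3.4 = 99.416 m³.
T = 0.161 V/A = 0.161·99.416/2.094 = 7.644 s.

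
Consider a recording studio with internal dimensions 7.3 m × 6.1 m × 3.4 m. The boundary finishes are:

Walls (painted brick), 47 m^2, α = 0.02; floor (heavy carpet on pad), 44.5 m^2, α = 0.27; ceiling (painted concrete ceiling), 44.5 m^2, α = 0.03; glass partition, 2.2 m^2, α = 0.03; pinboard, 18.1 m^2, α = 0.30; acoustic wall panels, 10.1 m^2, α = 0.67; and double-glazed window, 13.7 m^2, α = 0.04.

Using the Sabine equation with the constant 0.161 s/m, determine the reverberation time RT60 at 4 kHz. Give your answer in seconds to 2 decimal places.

Summing Sᵢαᵢ: 0.940 + 12.015 + 1.335 + 0.066 + 5.430 + 6.767 + 0.548 → A = 27.101 sabins.
Volume V = 7.3 × 6.1 × 3.4 = 151.402 m³.
Sabine: RT60 = 0.161 × 151.402 / 27.101 = 0.90 s.

0.90 seconds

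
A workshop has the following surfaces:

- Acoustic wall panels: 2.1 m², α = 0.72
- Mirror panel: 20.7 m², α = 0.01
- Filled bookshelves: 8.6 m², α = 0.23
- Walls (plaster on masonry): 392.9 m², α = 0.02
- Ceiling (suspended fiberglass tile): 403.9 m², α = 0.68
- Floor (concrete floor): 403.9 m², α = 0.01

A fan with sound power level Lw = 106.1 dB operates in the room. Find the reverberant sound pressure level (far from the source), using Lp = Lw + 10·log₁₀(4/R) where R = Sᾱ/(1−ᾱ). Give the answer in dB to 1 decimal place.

86.3 dB

Σ(Sᵢαᵢ) = 2.1×0.72 + 20.7×0.01 + 8.6×0.23 + 392.9×0.02 + 403.9×0.68 + 403.9×0.01 = 290.246; total area S = 1232.1 m².
ᾱ = 0.2356, so room constant R = A/(1−ᾱ) = 379.704 m².
Lp = 106.1 + 10·log₁₀(4/379.704) = 106.1 + (-19.77) = 86.3 dB.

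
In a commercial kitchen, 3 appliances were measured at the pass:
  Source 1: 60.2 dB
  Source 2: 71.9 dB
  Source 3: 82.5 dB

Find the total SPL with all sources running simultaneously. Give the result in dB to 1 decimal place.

Converting to relative power and adding: 10^(60.2/10) + 10^(71.9/10) + 10^(82.5/10) = 1.944e+08.
L_total = 10·log₁₀(1.944e+08) = 82.9 dB.

82.9 dB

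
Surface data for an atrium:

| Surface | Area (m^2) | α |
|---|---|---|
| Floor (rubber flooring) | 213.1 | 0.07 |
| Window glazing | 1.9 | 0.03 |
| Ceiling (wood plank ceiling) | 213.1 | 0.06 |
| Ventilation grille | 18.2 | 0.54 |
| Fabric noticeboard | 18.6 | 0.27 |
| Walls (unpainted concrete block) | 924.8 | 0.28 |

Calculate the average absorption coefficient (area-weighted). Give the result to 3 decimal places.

S = Σ Sᵢ = 213.1 + 1.9 + 213.1 + 18.2 + 18.6 + 924.8 = 1389.7 m^2.
Weighted sum Σ Sα = 301.554.
ᾱ = 301.554 / 1389.7 = 0.217.

0.217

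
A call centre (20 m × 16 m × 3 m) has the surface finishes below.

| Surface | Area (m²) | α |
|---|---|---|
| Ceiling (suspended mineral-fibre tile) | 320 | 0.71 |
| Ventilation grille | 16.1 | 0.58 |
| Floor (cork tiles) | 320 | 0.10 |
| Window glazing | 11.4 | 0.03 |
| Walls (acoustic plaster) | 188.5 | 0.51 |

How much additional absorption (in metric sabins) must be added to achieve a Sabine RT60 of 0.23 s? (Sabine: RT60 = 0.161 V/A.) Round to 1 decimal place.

307.0 sabins

A₁ = Σ Sᵢαᵢ = 320·0.71 + 16.1·0.58 + 320·0.10 + 11.4·0.03 + 188.5·0.51 = 365.015 sabins.
V = 960 m³. Required absorption A₂ = 0.161 × 960 / 0.23 = 672.000 sabins.
ΔA = A₂ − A₁ = 672.000 − 365.015 = 307.0 sabins.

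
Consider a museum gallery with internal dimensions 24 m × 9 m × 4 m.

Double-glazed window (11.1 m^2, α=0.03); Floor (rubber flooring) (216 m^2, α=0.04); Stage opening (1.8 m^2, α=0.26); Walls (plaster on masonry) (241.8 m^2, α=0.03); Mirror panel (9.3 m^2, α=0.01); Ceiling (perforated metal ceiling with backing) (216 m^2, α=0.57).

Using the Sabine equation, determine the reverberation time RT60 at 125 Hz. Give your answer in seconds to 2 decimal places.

Total absorption A = 11.1·0.03 + 216·0.04 + 1.8·0.26 + 241.8·0.03 + 9.3·0.01 + 216·0.57
  = 0.333 + 8.640 + 0.468 + 7.254 + 0.093 + 123.120 = 139.908 m^2 sabins.
Room volume: 864 m³.
Sabine: RT60 = 0.161 × 864 / 139.908 = 0.99 s.

0.99 sec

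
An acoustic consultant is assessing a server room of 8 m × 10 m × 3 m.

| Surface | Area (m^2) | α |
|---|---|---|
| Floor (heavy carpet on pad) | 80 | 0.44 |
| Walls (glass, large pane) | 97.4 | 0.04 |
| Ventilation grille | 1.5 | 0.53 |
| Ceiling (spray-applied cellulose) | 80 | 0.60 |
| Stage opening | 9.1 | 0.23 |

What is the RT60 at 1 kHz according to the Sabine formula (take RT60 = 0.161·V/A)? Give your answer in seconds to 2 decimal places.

0.43 sec

Total absorption A = 80*0.44 + 97.4*0.04 + 1.5*0.53 + 80*0.60 + 9.1*0.23
  = 35.200 + 3.896 + 0.795 + 48.000 + 2.093 = 89.984 m^2 sabins.
Room volume: 240 m³.
RT60 = 0.161 · V / A = 0.161 × 240 / 89.984 = 0.43 s.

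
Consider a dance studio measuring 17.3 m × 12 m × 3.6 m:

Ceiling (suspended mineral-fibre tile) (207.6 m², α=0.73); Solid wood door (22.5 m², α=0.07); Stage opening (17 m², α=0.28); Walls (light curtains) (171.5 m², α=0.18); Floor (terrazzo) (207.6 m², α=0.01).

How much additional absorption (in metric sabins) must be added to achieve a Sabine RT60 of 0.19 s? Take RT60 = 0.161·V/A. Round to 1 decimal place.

442.5 sabins

Summing Sᵢαᵢ: 151.548 + 1.575 + 4.760 + 30.870 + 2.076 → A₁ = 190.829 sabins.
Target A₂ = 0.161·747.36/0.19 = 633.289 sabins (V = 747.36 m³).
ΔA = A₂ − A₁ = 633.289 − 190.829 = 442.5 sabins.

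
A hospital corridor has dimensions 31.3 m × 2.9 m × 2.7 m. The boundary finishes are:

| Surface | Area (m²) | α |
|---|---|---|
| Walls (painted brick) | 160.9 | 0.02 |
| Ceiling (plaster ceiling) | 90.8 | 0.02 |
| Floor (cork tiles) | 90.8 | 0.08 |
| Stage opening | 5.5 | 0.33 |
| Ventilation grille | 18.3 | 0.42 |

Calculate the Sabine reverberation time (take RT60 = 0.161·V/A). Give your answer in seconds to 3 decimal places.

1.810 seconds

Total absorption A = 160.9·0.02 + 90.8·0.02 + 90.8·0.08 + 5.5·0.33 + 18.3·0.42
  = 3.218 + 1.816 + 7.264 + 1.815 + 7.686 = 21.799 m² sabins.
V = 31.3·2.9·2.7 = 245.079 m³.
RT60 = 0.161 · V / A = 0.161 × 245.079 / 21.799 = 1.810 s.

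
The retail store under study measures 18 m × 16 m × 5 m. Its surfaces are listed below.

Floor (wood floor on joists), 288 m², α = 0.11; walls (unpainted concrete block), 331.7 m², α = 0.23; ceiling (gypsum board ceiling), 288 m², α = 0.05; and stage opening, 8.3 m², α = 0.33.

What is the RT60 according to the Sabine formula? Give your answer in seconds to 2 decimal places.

1.85 s

Equivalent absorption area: A = 288×0.11 + 331.7×0.23 + 288×0.05 + 8.3×0.33 = 125.110 m².
V = 18·16·5 = 1440 m³.
Sabine: RT60 = 0.161 × 1440 / 125.110 = 1.85 s.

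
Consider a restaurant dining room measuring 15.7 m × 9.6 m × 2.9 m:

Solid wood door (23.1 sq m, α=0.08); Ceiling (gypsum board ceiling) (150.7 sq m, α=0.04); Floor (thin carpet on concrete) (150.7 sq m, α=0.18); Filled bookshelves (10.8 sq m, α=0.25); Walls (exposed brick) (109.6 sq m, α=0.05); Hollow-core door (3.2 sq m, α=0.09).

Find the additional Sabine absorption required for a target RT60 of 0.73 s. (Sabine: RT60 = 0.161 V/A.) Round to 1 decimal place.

52.9 sabins

Equivalent absorption area: A₁ = 23.1×0.08 + 150.7×0.04 + 150.7×0.18 + 10.8×0.25 + 109.6×0.05 + 3.2×0.09 = 43.470 sq m.
Target A₂ = 0.161·437.088/0.73 = 96.399 sabins (V = 437.088 m³).
ΔA = A₂ − A₁ = 96.399 − 43.470 = 52.9 sabins.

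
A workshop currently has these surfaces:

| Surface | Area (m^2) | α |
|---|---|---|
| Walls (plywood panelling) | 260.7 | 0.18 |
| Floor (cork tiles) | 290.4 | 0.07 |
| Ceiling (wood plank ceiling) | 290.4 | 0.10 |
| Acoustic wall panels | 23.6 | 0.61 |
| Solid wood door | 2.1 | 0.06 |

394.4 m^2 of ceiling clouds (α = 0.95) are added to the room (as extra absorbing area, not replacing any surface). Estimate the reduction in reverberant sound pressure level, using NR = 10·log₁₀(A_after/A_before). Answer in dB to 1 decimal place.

Equivalent absorption area: A_before = 260.7×0.18 + 290.4×0.07 + 290.4×0.10 + 23.6×0.61 + 2.1×0.06 = 110.816 m^2.
Added absorption = 394.4 × 0.95 = 374.680 sabins.
A_after = 110.816 + 374.680 = 485.496 sabins.
Reduction = 10 log₁₀(A_after/A_before) = 10 log₁₀(4.3811) = 6.4 dB.

6.4 dB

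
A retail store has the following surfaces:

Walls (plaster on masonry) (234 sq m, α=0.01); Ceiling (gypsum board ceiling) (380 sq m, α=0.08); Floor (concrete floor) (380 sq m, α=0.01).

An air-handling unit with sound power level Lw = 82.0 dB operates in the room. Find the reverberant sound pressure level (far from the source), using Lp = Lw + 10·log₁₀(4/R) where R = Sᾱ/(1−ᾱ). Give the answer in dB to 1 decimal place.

A = 36.540 sabins; S = 994.0 sq m.
ᾱ = 36.540/994.0 = 0.0368; R = Sᾱ/(1−ᾱ) = 36.540/(1−0.0368) = 37.936 sq m.
Lp = 82.0 + 10·log₁₀(4/37.936) = 82.0 + (-9.77) = 72.2 dB.

72.2 dB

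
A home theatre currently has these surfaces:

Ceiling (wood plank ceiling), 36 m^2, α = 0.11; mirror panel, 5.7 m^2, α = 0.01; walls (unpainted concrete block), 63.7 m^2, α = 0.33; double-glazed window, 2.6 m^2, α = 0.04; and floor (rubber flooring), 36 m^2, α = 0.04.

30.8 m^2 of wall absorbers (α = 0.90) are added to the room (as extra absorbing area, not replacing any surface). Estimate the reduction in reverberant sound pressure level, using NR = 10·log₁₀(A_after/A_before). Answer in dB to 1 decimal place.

3.1 dB

A_before = Σ Sᵢαᵢ = 36*0.11 + 5.7*0.01 + 63.7*0.33 + 2.6*0.04 + 36*0.04 = 26.582 sabins.
Treatment contributes 30.8·0.90 = 27.720 sabins.
A_after = 26.582 + 27.720 = 54.302 sabins.
NR = 10·log₁₀(54.302/26.582) = 3.1 dB.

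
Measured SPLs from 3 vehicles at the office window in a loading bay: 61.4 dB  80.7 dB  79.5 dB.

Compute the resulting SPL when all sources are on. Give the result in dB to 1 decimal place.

Converting to relative power and adding: 10^(61.4/10) + 10^(80.7/10) + 10^(79.5/10) = 2.08e+08.
Back to dB: 10·log₁₀ Σ = 83.2 dB.

83.2 dB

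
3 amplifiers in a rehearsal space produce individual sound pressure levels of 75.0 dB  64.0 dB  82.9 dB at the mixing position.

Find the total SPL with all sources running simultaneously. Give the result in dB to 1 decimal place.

83.6 dB

Converting to relative power and adding: 10^(75.0/10) + 10^(64.0/10) + 10^(82.9/10) = 2.291e+08.
Back to dB: 10·log₁₀ Σ = 83.6 dB.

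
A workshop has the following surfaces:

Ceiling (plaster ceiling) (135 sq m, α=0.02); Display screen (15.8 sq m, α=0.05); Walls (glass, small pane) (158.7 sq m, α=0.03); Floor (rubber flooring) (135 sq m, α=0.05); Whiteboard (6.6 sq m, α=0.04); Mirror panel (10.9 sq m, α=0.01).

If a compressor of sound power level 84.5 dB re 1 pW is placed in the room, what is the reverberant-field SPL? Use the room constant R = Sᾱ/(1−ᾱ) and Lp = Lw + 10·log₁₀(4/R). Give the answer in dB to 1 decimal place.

78.5 dB

Σ(Sᵢαᵢ) = 135·0.02 + 15.8·0.05 + 158.7·0.03 + 135·0.05 + 6.6·0.04 + 10.9·0.01 = 15.374; total area S = 462.0 sq m.
ᾱ = 0.0333, so room constant R = A/(1−ᾱ) = 15.904 sq m.
Lp = Lw + 10 log₁₀(4/R) = 84.5 -5.99 = 78.5 dB.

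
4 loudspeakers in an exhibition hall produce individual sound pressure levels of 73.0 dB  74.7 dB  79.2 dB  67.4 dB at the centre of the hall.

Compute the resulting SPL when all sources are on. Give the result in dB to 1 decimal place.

81.4 dB

Converting to relative power and adding: 10^(73.0/10) + 10^(74.7/10) + 10^(79.2/10) + 10^(67.4/10) = 1.381e+08.
Back to dB: 10·log₁₀ Σ = 81.4 dB.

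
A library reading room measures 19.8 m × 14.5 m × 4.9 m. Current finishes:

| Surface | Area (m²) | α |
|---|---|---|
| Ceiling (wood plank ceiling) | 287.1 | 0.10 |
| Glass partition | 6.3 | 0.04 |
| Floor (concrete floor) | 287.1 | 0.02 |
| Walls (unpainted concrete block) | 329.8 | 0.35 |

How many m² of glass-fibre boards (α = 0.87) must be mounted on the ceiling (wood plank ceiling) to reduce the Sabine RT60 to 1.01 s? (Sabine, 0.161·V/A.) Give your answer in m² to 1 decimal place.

96.3

Total absorption A₁ = 287.1*0.10 + 6.3*0.04 + 287.1*0.02 + 329.8*0.35
  = 28.710 + 0.252 + 5.742 + 115.430 = 150.134 m² sabins.
V = 1406.79 m³. Target absorption A₂ = 0.161 × 1406.79 / 1.01 = 224.251 sabins.
Absorption to add: 224.251 − 150.134 = 74.117 sabins.
Net gain per m²: Δα = 0.87 − 0.10 = 0.77.
Panel area = 74.117 / 0.77 = 96.3 m².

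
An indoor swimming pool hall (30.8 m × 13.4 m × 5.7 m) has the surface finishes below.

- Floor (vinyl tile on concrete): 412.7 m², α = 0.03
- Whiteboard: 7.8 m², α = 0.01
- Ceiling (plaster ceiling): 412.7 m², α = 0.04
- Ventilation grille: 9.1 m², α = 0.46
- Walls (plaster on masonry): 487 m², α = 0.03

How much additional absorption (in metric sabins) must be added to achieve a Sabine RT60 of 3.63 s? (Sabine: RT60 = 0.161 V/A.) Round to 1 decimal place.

Equivalent absorption area: A₁ = 412.7·0.03 + 7.8·0.01 + 412.7·0.04 + 9.1·0.46 + 487·0.03 = 47.763 m².
V = 2352.504 m³. Required absorption A₂ = 0.161 × 2352.504 / 3.63 = 104.340 sabins.
ΔA = A₂ − A₁ = 104.340 − 47.763 = 56.6 sabins.

56.6 sabins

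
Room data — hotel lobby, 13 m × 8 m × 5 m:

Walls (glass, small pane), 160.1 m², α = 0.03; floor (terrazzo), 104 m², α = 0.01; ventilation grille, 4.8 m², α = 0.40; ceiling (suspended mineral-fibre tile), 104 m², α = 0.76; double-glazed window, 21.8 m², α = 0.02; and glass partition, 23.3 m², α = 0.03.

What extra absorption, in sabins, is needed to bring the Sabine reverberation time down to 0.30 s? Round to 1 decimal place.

191.1 sabins

A₁ = Σ Sᵢαᵢ = 160.1*0.03 + 104*0.01 + 4.8*0.40 + 104*0.76 + 21.8*0.02 + 23.3*0.03 = 87.938 sabins.
Target A₂ = 0.161·520/0.30 = 279.067 sabins (V = 520 m³).
Shortfall: 279.067 − 87.938 = 191.1 sabins.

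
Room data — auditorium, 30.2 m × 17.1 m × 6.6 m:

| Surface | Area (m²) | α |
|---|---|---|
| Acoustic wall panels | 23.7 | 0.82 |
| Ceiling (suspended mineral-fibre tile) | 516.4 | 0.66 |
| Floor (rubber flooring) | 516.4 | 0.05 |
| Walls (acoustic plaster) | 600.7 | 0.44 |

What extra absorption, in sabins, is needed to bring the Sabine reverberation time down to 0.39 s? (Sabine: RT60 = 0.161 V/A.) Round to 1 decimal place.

A₁ = Σ Sᵢαᵢ = 23.7*0.82 + 516.4*0.66 + 516.4*0.05 + 600.7*0.44 = 650.386 sabins.
For T = 0.39 s, need A₂ = 0.161·V/T = 0.161·3408.372/0.39 = 1407.046 sabins.
ΔA = A₂ − A₁ = 1407.046 − 650.386 = 756.7 sabins.

756.7 sabins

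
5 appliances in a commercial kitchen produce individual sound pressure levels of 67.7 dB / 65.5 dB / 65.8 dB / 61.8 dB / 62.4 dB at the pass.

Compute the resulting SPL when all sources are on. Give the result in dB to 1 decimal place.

72.2 dB

Sum in the linear (power) domain: Σ 10^(Lᵢ/10) = 10^(67.7/10) + 10^(65.5/10) + 10^(65.8/10) + 10^(61.8/10) + 10^(62.4/10) = 1.649e+07.
Combined level = 10 log₁₀(1.649e+07) = 72.2 dB.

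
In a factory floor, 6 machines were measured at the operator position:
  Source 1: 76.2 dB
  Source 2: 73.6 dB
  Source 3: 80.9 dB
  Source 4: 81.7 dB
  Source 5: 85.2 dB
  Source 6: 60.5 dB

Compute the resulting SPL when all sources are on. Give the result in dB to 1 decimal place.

Sum in the linear (power) domain: Σ 10^(Lᵢ/10) = 10^(76.2/10) + 10^(73.6/10) + 10^(80.9/10) + 10^(81.7/10) + 10^(85.2/10) + 10^(60.5/10) = 6.678e+08.
L_total = 10·log₁₀(6.678e+08) = 88.2 dB.

88.2 dB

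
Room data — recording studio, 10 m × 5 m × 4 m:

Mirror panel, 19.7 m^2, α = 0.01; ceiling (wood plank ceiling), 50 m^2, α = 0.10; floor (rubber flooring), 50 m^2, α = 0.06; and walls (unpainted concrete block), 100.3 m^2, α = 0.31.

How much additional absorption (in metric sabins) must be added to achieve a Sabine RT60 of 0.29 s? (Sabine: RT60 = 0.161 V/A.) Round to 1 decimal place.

71.7 sabins

Equivalent absorption area: A₁ = 19.7*0.01 + 50*0.10 + 50*0.06 + 100.3*0.31 = 39.290 m^2.
V = 200 m³. Required absorption A₂ = 0.161 × 200 / 0.29 = 111.034 sabins.
Additional absorption ΔA = 111.034 − 39.290 = 71.7 sabins.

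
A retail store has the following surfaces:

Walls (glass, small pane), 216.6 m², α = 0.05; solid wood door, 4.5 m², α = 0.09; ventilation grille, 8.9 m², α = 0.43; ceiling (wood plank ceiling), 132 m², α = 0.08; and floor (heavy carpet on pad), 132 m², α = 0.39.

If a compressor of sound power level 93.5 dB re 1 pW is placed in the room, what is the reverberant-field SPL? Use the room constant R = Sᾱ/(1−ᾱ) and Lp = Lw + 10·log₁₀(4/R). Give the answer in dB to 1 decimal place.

79.9 dB

A = 77.102 sabins; S = 494.0 m².
ᾱ = 0.1561, so room constant R = A/(1−ᾱ) = 91.364 m².
Lp = Lw + 10 log₁₀(4/R) = 93.5 -13.59 = 79.9 dB.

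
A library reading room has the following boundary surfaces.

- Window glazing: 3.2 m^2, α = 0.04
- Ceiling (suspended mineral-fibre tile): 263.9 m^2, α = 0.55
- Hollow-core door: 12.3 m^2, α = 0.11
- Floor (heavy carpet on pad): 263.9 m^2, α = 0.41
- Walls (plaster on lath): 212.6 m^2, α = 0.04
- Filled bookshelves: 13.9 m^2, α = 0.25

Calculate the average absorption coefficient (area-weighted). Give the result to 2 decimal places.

0.35

S = Σ Sᵢ = 3.2 + 263.9 + 12.3 + 263.9 + 212.6 + 13.9 = 769.8 m^2.
Σ(Sᵢαᵢ) = 3.2·0.04 + 263.9·0.55 + 12.3·0.11 + 263.9·0.41 + 212.6·0.04 + 13.9·0.25 = 266.804.
ᾱ = A/S = 0.35.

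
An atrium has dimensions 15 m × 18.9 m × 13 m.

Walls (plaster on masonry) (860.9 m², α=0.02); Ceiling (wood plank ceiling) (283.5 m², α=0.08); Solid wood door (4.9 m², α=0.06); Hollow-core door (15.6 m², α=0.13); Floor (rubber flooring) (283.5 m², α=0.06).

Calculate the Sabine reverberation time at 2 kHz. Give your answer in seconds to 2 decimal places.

Equivalent absorption area: A = 860.9*0.02 + 283.5*0.08 + 4.9*0.06 + 15.6*0.13 + 283.5*0.06 = 59.230 m².
V = 15·18.9·13 = 3685.5 m³.
RT60 = 0.161 · V / A = 0.161 × 3685.5 / 59.230 = 10.02 s.

10.02 s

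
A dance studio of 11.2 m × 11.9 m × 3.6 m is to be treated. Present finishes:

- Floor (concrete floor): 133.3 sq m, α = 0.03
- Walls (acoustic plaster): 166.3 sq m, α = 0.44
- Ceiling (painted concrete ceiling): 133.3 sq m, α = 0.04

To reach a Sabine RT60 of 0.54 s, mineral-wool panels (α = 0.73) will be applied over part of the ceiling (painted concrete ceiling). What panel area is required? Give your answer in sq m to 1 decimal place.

Total absorption A₁ = 133.3×0.03 + 166.3×0.44 + 133.3×0.04
  = 3.999 + 73.172 + 5.332 = 82.503 sq m sabins.
Required A₂ = 0.161·479.808/0.54 = 143.054 sabins.
ΔA needed = 143.054 − 82.503 = 60.551 sabins.
Net gain per sq m: Δα = 0.73 − 0.04 = 0.69.
Area = ΔA/Δα = 60.551/0.69 = 87.8 sq m.

87.8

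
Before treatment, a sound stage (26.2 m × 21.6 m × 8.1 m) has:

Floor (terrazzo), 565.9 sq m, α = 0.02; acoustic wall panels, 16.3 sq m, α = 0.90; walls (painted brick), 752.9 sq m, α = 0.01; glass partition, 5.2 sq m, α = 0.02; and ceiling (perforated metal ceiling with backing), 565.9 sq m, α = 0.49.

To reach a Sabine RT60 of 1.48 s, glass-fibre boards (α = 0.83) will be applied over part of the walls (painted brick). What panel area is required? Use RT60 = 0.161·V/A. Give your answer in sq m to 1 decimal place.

229.0

A₁ = Σ Sᵢαᵢ = 565.9×0.02 + 16.3×0.90 + 752.9×0.01 + 5.2×0.02 + 565.9×0.49 = 310.912 sabins.
Required A₂ = 0.161·4583.952/1.48 = 498.660 sabins.
ΔA needed = 498.660 − 310.912 = 187.748 sabins.
Each sq m of panel replacing the walls (painted brick) adds (0.83 − 0.01) = 0.82 sabins.
Area = ΔA/Δα = 187.748/0.82 = 229.0 sq m.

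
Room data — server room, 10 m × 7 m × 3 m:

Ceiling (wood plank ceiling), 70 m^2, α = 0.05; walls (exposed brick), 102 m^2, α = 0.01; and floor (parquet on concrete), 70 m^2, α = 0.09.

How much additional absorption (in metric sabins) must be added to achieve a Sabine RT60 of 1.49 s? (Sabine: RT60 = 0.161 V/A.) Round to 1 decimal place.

11.9 sabins

Total absorption A₁ = 70×0.05 + 102×0.01 + 70×0.09
  = 3.500 + 1.020 + 6.300 = 10.820 m^2 sabins.
For T = 1.49 s, need A₂ = 0.161·V/T = 0.161·210/1.49 = 22.691 sabins.
Additional absorption ΔA = 22.691 − 10.820 = 11.9 sabins.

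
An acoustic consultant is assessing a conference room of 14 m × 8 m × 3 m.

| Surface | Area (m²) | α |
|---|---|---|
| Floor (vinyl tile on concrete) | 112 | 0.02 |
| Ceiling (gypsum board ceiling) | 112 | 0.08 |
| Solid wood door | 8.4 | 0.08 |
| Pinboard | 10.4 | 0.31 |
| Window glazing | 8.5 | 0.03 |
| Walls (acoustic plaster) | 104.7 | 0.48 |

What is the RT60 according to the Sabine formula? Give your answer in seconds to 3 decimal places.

Summing Sᵢαᵢ: 2.240 + 8.960 + 0.672 + 3.224 + 0.255 + 50.256 → A = 65.607 sabins.
Room volume: 336 m³.
T = 0.161 V/A = 0.161·336/65.607 = 0.825 s.

0.825 s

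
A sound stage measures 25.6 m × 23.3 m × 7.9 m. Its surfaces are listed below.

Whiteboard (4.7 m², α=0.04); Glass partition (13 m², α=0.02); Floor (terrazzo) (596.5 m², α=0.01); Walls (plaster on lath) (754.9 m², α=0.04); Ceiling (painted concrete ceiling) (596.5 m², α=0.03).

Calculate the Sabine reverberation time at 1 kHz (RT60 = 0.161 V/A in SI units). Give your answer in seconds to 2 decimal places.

13.92 s

A = Σ Sᵢαᵢ = 4.7×0.04 + 13×0.02 + 596.5×0.01 + 754.9×0.04 + 596.5×0.03 = 54.504 sabins.
Room volume: 4712.192 m³.
Sabine: RT60 = 0.161 × 4712.192 / 54.504 = 13.92 s.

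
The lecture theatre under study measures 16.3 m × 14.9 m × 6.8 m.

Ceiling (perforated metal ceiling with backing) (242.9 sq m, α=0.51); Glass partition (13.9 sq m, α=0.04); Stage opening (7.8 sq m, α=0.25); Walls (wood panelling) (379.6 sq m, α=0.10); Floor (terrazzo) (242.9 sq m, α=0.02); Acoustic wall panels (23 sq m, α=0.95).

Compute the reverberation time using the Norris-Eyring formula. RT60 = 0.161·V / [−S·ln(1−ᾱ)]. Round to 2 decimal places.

1.24 seconds

Total surface area S = 242.9 + 13.9 + 7.8 + 379.6 + 242.9 + 23 = 910.1 sq m.
Absorption A = 242.9×0.51 + 13.9×0.04 + 7.8×0.25 + 379.6×0.10 + 242.9×0.02 + 23×0.95 = 191.053 sabins.
ᾱ = 191.053 / 910.1 = 0.2099.
Eyring denominator: −S ln(1−ᾱ) = 214.416.
V = 16.3 × 14.9 × 6.8 = 1651.516 m³.
T = 0.161·V/[−S·ln(1−ᾱ)] = 0.161·1651.516/214.416 = 1.24 s.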